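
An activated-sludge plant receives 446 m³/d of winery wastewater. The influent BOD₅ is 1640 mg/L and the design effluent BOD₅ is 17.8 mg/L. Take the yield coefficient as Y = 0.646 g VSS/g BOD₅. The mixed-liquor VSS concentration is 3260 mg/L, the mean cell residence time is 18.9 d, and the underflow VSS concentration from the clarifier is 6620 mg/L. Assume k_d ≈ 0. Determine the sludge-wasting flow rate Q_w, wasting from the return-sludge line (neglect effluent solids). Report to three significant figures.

V·X = Y·Q·ΔS·θ_c gives V = 0.646 × 446 × (1640 − 17.8) × 18.9 / 3260 = 2710 m³.
Wasting from the return line (neglecting effluent solids): Q_w = V·X / (θ_c·X_r) = 2710 × 3260 / (18.9 × 6620) = 70.60 m³/d.

Q_w ≈ 70.6 m³/d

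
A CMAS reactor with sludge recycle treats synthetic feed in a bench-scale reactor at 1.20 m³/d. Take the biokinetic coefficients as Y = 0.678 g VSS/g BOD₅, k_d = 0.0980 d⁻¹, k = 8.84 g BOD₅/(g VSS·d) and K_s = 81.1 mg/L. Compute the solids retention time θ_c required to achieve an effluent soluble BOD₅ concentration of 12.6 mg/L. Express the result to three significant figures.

θ_c ≈ 1.41 d

Specific growth rate at S = 12.6 mg/L: μ = YkS/(K_s+S) = 0.678·8.84·12.6/(81.1+12.6) = 0.8060 d⁻¹.
θ_c = 1/(μ − k_d) = 1/(0.8060 − 0.0980) = 1/0.7080 = 1.413 d.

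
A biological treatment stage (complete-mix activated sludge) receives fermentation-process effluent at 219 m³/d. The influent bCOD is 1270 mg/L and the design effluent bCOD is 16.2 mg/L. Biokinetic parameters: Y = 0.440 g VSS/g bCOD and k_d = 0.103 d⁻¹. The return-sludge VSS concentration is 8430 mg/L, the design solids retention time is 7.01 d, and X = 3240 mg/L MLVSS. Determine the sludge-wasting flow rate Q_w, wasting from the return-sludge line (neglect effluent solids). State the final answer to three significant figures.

Q_w ≈ 8.32 m³/d

Steady-state biomass mass balance: V·X·(1 + k_d·θ_c) = Y·Q·(S₀ − S)·θ_c, so V = 0.440 × 219 × (1270 − 16.2) × 7.01 / [3240 × (1 + 0.103 × 7.01)] = 8.47×10^5 / 5579 = 151.8 m³.
Q_w = (V·X)/(θ_c X_r) = 151.8 × 3240 / (7.01 × 8430) = 8.323 m³/d.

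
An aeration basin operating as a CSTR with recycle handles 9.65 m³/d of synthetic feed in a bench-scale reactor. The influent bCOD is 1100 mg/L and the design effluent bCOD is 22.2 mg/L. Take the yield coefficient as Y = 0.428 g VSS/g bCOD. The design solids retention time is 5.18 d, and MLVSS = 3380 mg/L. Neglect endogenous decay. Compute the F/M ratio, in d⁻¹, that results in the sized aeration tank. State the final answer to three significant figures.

Biomass mass balance (decay neglected): V·X = Y·Q·(S₀ − S)·θ_c, so V = 0.428 × 9.65 × (1100 − 22.2) × 5.18 / 3380 = 6.822 m³.
F/M = applied load / biomass = Q·S₀/(V·X) = 9.65 × 1100 / (6.822 × 3380) = 0.4603 d⁻¹.

F/M ≈ 0.460 d⁻¹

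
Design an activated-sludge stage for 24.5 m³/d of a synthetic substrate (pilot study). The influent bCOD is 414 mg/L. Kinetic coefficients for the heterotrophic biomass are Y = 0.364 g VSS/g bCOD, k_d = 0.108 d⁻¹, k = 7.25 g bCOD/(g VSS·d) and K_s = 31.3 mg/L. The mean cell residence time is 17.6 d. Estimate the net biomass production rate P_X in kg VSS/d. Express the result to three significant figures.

Effluent substrate depends only on kinetics and SRT: S = K_s(1 + k_d θ_c) / [θ_c(Yk − k_d) − 1] = 31.3 × (1 + 0.108 × 17.6) / [17.6 × (0.364 × 7.25 − 0.108) − 1] = 90.80 / 43.55 = 2.085 mg/L.
The observed yield is Y_obs = Y/(1 + k_d·θ_c) = 0.364 / (1 + 0.108 × 17.6) = 0.364 / 2.901 = 0.1255 g VSS per g bCOD removed.
Mass of bCOD removed per day: Q(S₀ − S) = 24.5 × 411.9 g/m³ = 10.09 kg/d.
Net biomass production P_X = Y_obs × Q·(S₀ − S) = 0.1255 × 10.09 = 1.266 kg VSS/d.

P_X ≈ 1.27 kg VSS/d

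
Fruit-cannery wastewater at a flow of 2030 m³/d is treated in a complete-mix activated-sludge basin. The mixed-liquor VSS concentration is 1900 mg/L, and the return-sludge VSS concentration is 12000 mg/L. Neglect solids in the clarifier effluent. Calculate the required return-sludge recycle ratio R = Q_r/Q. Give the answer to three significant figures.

Mass balance around the secondary clarifier (neglecting effluent solids): R = X / (X_r − X) = 1900 / (12000 − 1900) = 0.1881.

R ≈ 0.188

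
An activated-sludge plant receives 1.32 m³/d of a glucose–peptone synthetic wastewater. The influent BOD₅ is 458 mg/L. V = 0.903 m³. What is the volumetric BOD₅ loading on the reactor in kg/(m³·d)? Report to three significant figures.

Volumetric loading L_v = Q·S₀ / V = 1.32 × 458 g/m³ / 0.9030 m³ = 669.5 g/(m³·d) = 0.6695 kg BOD₅/(m³·d).

L_v ≈ 0.670 kg BOD₅/(m³·d)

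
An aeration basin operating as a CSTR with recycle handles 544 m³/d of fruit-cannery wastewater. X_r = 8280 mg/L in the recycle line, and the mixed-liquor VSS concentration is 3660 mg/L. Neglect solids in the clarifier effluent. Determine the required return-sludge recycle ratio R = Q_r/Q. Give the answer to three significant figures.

R = Q_r/Q = X/(X_r − X) = 3660 / (8280 − 3660) = 0.7922.

R ≈ 0.792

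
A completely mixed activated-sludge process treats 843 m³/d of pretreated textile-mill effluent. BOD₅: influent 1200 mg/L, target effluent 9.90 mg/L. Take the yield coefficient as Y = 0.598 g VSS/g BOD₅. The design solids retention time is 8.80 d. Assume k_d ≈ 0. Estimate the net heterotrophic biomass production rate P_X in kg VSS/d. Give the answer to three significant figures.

P_X ≈ 600 kg VSS/d

No decay correction is needed, so Y_obs = Y = 0.598.
Mass of BOD₅ removed per day: Q(S₀ − S) = 843 × 1190 g/m³ = 1003 kg/d.
P_X = Y_obs · Q(S₀ − S) = 0.5980 × 1003 = 599.9 kg VSS/d.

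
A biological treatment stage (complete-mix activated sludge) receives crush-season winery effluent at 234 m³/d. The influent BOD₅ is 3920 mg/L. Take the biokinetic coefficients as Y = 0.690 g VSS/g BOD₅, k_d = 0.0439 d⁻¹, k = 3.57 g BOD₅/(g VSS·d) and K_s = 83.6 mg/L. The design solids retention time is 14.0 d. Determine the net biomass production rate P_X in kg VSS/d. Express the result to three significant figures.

P_X ≈ 392 kg VSS/d

From the Monod/SRT balance for a CMAS, S = K_s·(1+k_d θ_c)/[θ_c·(Y k − k_d) − 1] = 83.6 × (1 + 0.0439 × 14.0) / [14.0 × (0.690 × 3.57 − 0.0439) − 1] = 135.0 / 32.87 = 4.106 mg/L.
Y_obs = Y / (1 + k_d θ_c) = 0.690 / (1 + 0.0439 × 14.0) = 0.690 / 1.615 = 0.4274.
Q·(S₀ − S) = 234 × (3920 − 4.11) × 10⁻³ = 916.3 kg/d removed.
Net biomass production P_X = Y_obs × Q·(S₀ − S) = 0.4274 × 916.3 = 391.6 kg VSS/d.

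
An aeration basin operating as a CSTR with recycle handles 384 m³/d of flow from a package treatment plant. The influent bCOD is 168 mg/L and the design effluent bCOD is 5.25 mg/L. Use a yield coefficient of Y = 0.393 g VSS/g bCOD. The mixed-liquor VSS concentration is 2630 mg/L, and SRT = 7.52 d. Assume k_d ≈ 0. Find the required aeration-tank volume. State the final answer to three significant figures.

V·X = Y·Q·ΔS·θ_c gives V = 0.393 × 384 × (168 − 5.25) × 7.52 / 2630 = 70.23 m³.

V ≈ 70.2 m³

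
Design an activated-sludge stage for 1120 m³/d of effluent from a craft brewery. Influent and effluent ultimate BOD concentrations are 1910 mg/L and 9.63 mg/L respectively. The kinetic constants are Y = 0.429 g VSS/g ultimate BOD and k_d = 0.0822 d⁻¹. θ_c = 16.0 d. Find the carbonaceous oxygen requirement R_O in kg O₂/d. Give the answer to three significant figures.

R_O ≈ 1570 kg O₂/d

Observed yield with endogenous decay: Y_obs = Y / (1 + k_d·θ_c) = 0.429 / (1 + 0.0822 × 16.0) = 0.429 / 2.315 = 0.1853 g VSS/g ultimate BOD.
Q·(S₀ − S) = 1120 × (1910 − 9.63) × 10⁻³ = 2128 kg/d removed.
P_X = Y_obs·Q·(S₀ − S) = 0.1853 × 2128 = 394.4 kg VSS/d.
R_O = Q·(S₀ − S) − 1.42·P_X = 2128 − 1.42 × 394.4 = 1568 kg O₂/d.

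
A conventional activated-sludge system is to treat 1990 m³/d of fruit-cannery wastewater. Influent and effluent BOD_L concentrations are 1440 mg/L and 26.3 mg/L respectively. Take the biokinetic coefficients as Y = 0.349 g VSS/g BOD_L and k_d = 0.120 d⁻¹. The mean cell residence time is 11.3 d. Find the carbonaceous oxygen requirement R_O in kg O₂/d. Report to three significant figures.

R_O ≈ 2220 kg O₂/d

Correct the yield for decay: Y_obs = Y/(1 + k_d θ_c) = 0.349 / (1 + 0.120 × 11.3) = 0.349 / 2.356 = 0.1481.
Substrate removed = Q·(S₀ − S) = 1990 m³/d × (1440 − 26.3) g/m³ = 2.81×10^6 g/d = 2813 kg/d.
P_X = Y_obs·Q·(S₀ − S) = 0.1481 × 2813 = 416.7 kg VSS/d.
R_O = Q·(S₀ − S) − 1.42·P_X = 2813 − 1.42 × 416.7 = 2221 kg O₂/d.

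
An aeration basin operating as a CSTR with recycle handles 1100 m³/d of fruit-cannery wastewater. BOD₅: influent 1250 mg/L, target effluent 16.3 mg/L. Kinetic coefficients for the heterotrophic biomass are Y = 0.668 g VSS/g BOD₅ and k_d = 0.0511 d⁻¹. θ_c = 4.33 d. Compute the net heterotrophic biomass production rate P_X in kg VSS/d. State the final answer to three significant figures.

Observed yield with endogenous decay: Y_obs = Y / (1 + k_d·θ_c) = 0.668 / (1 + 0.0511 × 4.33) = 0.668 / 1.221 = 0.5470 g VSS/g BOD₅.
Mass of BOD₅ removed per day: Q(S₀ − S) = 1100 × 1234 g/m³ = 1357 kg/d.
Net biomass production P_X = Y_obs × Q·(S₀ − S) = 0.5470 × 1357 = 742.3 kg VSS/d.

P_X ≈ 742 kg VSS/d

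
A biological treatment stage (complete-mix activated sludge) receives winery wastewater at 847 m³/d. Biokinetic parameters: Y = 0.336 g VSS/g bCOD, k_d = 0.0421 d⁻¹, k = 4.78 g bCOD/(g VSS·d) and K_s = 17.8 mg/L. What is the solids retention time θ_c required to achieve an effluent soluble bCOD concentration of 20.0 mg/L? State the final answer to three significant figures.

From 1/θ_c = Y·k·S/(K_s + S) − k_d: Y·k·S/(K_s+S) = 0.336 × 4.78 × 20.0 / (17.8 + 20.0) = 0.8498 d⁻¹.
1/θ_c = 0.8498 − 0.0421 = 0.8077 d⁻¹, so θ_c = 1.238 d.

θ_c ≈ 1.24 d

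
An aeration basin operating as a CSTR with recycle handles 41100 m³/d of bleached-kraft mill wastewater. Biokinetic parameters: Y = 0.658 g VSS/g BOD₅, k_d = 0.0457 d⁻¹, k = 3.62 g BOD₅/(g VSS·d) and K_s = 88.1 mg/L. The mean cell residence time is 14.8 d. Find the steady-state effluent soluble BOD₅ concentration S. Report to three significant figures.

Effluent substrate depends only on kinetics and SRT: S = K_s(1 + k_d θ_c) / [θ_c(Yk − k_d) − 1] = 88.1 × (1 + 0.0457 × 14.8) / [14.8 × (0.658 × 3.62 − 0.0457) − 1] = 147.7 / 33.58 = 4.399 mg/L.

S ≈ 4.40 mg/L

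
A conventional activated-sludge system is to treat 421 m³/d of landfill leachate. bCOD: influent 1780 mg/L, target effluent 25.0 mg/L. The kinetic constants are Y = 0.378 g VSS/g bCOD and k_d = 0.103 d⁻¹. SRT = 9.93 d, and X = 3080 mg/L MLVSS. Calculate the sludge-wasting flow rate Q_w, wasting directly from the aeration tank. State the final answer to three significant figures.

From the SRT design equation V = Y Q (S₀−S) θ_c / [X (1 + k_d θ_c)] = 0.378 × 421 × (1780 − 25.0) × 9.93 / [3080 × (1 + 0.103 × 9.93)] = 2.77×10^6 / 6230 = 445.1 m³.
Wasting from the aeration tank: Q_w = V / θ_c = 445.1 / 9.93 = 44.83 m³/d.

Q_w ≈ 44.8 m³/d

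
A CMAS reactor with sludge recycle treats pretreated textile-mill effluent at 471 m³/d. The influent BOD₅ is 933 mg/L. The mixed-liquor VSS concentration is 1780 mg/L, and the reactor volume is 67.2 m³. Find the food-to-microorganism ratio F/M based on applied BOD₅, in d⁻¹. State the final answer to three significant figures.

F/M ≈ 3.67 d⁻¹

F/M = applied load / biomass = Q·S₀/(V·X) = 471 × 933 / (67.20 × 1780) = 3.674 d⁻¹.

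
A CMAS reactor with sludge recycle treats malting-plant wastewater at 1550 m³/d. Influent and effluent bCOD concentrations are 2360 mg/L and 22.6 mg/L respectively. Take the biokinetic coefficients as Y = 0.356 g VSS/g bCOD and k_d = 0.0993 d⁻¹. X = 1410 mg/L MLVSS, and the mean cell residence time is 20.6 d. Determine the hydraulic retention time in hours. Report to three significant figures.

Steady-state biomass mass balance: V·X·(1 + k_d·θ_c) = Y·Q·(S₀ − S)·θ_c, so V = 0.356 × 1550 × (2360 − 22.6) × 20.6 / [1410 × (1 + 0.0993 × 20.6)] = 2.66×10^7 / 4294 = 6187 m³.
τ = V/Q = 6187/1550 = 3.992 d, or 95.80 h.

τ ≈ 95.8 h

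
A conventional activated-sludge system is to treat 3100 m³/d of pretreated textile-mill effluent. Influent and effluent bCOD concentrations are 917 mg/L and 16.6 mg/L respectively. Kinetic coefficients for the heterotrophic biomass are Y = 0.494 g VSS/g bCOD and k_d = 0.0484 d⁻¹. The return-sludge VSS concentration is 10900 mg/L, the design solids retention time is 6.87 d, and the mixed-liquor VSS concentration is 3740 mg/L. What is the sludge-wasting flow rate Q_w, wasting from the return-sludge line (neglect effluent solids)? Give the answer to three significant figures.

From the SRT design equation V = Y Q (S₀−S) θ_c / [X (1 + k_d θ_c)] = 0.494 × 3100 × (917 − 16.6) × 6.87 / [3740 × (1 + 0.0484 × 6.87)] = 9.47×10^6 / 4984 = 1901 m³.
θ_c = V·X/(Q_w·X_r) when wasting from the recycle, so Q_w = V·X/(θ_c·X_r) = 1901 × 3740 / (6.87 × 10900) = 94.94 m³/d.

Q_w ≈ 94.9 m³/d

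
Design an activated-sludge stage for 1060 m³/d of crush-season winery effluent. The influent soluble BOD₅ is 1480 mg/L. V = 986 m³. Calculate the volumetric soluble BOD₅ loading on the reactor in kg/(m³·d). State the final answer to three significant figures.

L_v ≈ 1.59 kg soluble BOD₅/(m³·d)

L_v = Q S₀ / V = 1060 × 1480 × 10⁻³ / 986.0 = 1.591 kg/(m³·d).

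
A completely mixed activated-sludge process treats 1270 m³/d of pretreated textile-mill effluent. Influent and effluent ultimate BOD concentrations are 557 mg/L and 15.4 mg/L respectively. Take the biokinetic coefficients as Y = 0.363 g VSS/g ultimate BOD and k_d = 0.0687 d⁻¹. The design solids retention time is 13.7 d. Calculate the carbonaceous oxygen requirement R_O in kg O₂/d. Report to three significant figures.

Observed yield with endogenous decay: Y_obs = Y / (1 + k_d·θ_c) = 0.363 / (1 + 0.0687 × 13.7) = 0.363 / 1.941 = 0.1870 g VSS/g ultimate BOD.
ΔS = 557 − 15.4 = 541.6 mg/L, so the substrate removal rate is 1270 × 541.6/1000 = 687.8 kg ultimate BOD/d.
Biomass synthesised: P_X = Y_obs × 687.8 = 128.6 kg VSS/d.
Carbonaceous O₂ demand = substrate oxidised − cell-mass equivalent = 687.8 − 1.42 × 128.6 = 505.2 kg O₂/d.

R_O ≈ 505 kg O₂/d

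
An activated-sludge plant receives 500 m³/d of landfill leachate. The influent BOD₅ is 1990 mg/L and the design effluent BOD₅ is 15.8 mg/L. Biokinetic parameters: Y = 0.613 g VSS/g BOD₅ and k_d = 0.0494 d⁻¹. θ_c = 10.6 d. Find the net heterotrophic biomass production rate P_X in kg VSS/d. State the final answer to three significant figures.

The observed yield is Y_obs = Y/(1 + k_d·θ_c) = 0.613 / (1 + 0.0494 × 10.6) = 0.613 / 1.524 = 0.4023 g VSS per g BOD₅ removed.
Substrate removed = Q·(S₀ − S) = 500 m³/d × (1990 − 15.8) g/m³ = 9.87×10^5 g/d = 987.1 kg/d.
So the net sludge growth is P_X = 0.4023 × 987.1 = 397.1 kg VSS/d.

P_X ≈ 397 kg VSS/d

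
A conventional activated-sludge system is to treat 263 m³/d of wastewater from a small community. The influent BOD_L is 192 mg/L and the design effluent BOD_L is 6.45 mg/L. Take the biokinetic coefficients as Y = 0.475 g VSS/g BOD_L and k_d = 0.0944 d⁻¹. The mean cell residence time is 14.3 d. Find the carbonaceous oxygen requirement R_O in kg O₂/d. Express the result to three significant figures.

Correct the yield for decay: Y_obs = Y/(1 + k_d θ_c) = 0.475 / (1 + 0.0944 × 14.3) = 0.475 / 2.350 = 0.2021.
Mass of BOD_L removed per day: Q(S₀ − S) = 263 × 185.6 g/m³ = 48.80 kg/d.
Net sludge production P_X = 0.2021 × 48.80 = 9.864 kg VSS/d.
Carbonaceous O₂ demand = substrate oxidised − cell-mass equivalent = 48.80 − 1.42 × 9.864 = 34.79 kg O₂/d.

R_O ≈ 34.8 kg O₂/d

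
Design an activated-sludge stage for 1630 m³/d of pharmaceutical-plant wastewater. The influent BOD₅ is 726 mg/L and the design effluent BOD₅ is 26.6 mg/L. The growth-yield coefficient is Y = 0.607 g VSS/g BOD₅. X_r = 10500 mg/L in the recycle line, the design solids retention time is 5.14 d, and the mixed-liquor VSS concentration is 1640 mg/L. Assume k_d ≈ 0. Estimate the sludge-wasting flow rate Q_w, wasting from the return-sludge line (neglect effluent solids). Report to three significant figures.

With k_d = 0 the design equation reduces to V = Y Q (S₀−S) θ_c / X = 0.607 × 1630 × (726 − 26.6) × 5.14 / 1640 = 2169 m³.
Wasting from the return line (neglecting effluent solids): Q_w = V·X / (θ_c·X_r) = 2169 × 1640 / (5.14 × 10500) = 65.90 m³/d.

Q_w ≈ 65.9 m³/d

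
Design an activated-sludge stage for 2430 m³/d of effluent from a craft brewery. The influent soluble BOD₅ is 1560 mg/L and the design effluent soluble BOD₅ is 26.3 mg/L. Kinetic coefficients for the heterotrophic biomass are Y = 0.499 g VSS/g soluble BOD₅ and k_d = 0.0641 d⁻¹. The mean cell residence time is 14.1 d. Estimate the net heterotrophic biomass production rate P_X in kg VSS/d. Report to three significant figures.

P_X ≈ 977 kg VSS/d

Observed yield with endogenous decay: Y_obs = Y / (1 + k_d·θ_c) = 0.499 / (1 + 0.0641 × 14.1) = 0.499 / 1.904 = 0.2621 g VSS/g soluble BOD₅.
Q·(S₀ − S) = 2430 × (1560 − 26.3) × 10⁻³ = 3727 kg/d removed.
Biomass produced: P_X = Y_obs·Q·ΔS = 0.2621 × 3727 ≈ 976.8 kg VSS/d.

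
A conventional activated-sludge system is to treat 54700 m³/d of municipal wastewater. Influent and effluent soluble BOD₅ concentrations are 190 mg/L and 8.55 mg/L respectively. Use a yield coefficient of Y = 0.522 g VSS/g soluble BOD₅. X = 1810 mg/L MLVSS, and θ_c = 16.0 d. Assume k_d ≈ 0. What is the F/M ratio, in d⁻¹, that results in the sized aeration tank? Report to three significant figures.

Biomass mass balance (decay neglected): V·X = Y·Q·(S₀ − S)·θ_c, so V = 0.522 × 54700 × (190 − 8.55) × 16.0 / 1810 = 45799 m³.
F/M = applied load / biomass = Q·S₀/(V·X) = 54700 × 190 / (45799 × 1810) = 0.1254 d⁻¹.

F/M ≈ 0.125 d⁻¹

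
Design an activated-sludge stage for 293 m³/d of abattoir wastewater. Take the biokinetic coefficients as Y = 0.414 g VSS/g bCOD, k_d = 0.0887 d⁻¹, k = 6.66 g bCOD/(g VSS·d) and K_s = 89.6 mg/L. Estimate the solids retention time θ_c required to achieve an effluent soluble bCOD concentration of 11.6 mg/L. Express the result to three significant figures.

θ_c ≈ 4.40 d

From 1/θ_c = Y·k·S/(K_s + S) − k_d: Y·k·S/(K_s+S) = 0.414 × 6.66 × 11.6 / (89.6 + 11.6) = 0.3160 d⁻¹.
Then 1/θ_c = μ − k_d = 0.3160 − 0.0887 = 0.2273 d⁻¹, giving θ_c = 4.399 d.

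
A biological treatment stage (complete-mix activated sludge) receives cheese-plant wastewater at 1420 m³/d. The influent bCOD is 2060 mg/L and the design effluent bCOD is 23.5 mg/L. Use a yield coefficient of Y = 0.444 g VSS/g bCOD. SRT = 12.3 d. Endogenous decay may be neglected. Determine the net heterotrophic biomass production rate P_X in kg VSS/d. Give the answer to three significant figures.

P_X ≈ 1280 kg VSS/d

With endogenous decay neglected, the observed yield equals the true yield: Y_obs = Y = 0.444 g VSS/g bCOD.
ΔS = 2060 − 23.5 = 2036 mg/L, so the substrate removal rate is 1420 × 2036/1000 = 2892 kg bCOD/d.
So the net sludge growth is P_X = 0.4440 × 2892 = 1284 kg VSS/d.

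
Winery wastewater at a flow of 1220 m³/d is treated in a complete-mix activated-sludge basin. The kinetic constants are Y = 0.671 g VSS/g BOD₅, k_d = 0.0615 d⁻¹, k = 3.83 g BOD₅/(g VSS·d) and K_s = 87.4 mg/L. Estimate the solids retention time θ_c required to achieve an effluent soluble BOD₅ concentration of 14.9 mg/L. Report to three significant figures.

θ_c ≈ 3.20 d

Specific growth rate at S = 14.9 mg/L: μ = YkS/(K_s+S) = 0.671·3.83·14.9/(87.4+14.9) = 0.3743 d⁻¹.
θ_c = 1/(μ − k_d) = 1/(0.3743 − 0.0615) = 1/0.3128 = 3.197 d.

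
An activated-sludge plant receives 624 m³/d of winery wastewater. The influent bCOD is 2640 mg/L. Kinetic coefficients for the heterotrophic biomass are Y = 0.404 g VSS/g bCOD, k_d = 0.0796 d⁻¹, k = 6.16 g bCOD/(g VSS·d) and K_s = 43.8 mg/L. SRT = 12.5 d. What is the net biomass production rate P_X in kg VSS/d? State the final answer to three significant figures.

P_X ≈ 333 kg VSS/d

From the Monod/SRT balance for a CMAS, S = K_s·(1+k_d θ_c)/[θ_c·(Y k − k_d) − 1] = 43.8 × (1 + 0.0796 × 12.5) / [12.5 × (0.404 × 6.16 − 0.0796) − 1] = 87.38 / 29.11 = 3.001 mg/L.
Y_obs = Y / (1 + k_d θ_c) = 0.404 / (1 + 0.0796 × 12.5) = 0.404 / 1.995 = 0.2025.
Substrate removed = Q·(S₀ − S) = 624 m³/d × (2640 − 3.00) g/m³ = 1.65×10^6 g/d = 1645 kg/d.
Biomass produced: P_X = Y_obs·Q·ΔS = 0.2025 × 1645 ≈ 333.2 kg VSS/d.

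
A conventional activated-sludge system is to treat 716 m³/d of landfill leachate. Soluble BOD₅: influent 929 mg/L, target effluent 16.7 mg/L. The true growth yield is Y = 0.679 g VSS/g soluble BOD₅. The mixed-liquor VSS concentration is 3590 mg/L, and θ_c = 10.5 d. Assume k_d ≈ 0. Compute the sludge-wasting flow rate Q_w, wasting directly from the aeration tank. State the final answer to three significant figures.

V·X = Y·Q·ΔS·θ_c gives V = 0.679 × 716 × (929 − 16.7) × 10.5 / 3590 = 1297 m³.
With mixed-liquor wasting, θ_c = V/Q_w, so Q_w = V/θ_c = 1297/10.5 = 123.5 m³/d.

Q_w ≈ 124 m³/d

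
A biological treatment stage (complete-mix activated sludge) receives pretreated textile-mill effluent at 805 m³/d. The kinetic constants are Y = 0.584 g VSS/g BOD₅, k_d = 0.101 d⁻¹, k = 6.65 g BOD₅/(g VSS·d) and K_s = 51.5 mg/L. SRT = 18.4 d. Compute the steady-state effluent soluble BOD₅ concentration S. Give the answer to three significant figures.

Effluent substrate depends only on kinetics and SRT: S = K_s(1 + k_d θ_c) / [θ_c(Yk − k_d) − 1] = 51.5 × (1 + 0.101 × 18.4) / [18.4 × (0.584 × 6.65 − 0.101) − 1] = 147.2 / 68.60 = 2.146 mg/L.

S ≈ 2.15 mg/L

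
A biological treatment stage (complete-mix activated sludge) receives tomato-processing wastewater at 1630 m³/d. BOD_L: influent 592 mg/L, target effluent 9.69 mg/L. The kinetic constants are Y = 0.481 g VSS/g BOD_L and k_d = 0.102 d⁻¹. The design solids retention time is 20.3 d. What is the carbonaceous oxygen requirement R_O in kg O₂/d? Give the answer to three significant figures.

R_O ≈ 738 kg O₂/d

Correct the yield for decay: Y_obs = Y/(1 + k_d θ_c) = 0.481 / (1 + 0.102 × 20.3) = 0.481 / 3.071 = 0.1566.
ΔS = 592 − 9.69 = 582.3 mg/L, so the substrate removal rate is 1630 × 582.3/1000 = 949.2 kg BOD_L/d.
Biomass synthesised: P_X = Y_obs × 949.2 = 148.7 kg VSS/d.
R_O = Q·ΔS − 1.42 P_X = 949.2 − 211.1 = 738.0 kg O₂/d.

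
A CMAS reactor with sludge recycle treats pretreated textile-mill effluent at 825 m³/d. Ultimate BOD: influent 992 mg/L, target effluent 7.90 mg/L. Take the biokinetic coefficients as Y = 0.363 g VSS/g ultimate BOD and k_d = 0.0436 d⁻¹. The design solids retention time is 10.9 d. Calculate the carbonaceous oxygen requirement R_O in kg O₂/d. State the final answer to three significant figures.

R_O ≈ 528 kg O₂/d

Correct the yield for decay: Y_obs = Y/(1 + k_d θ_c) = 0.363 / (1 + 0.0436 × 10.9) = 0.363 / 1.475 = 0.2461.
ΔS = 992 − 7.90 = 984.1 mg/L, so the substrate removal rate is 825 × 984.1/1000 = 811.9 kg ultimate BOD/d.
Biomass synthesised: P_X = Y_obs × 811.9 = 199.8 kg VSS/d.
R_O = Q·ΔS − 1.42 P_X = 811.9 − 283.7 = 528.2 kg O₂/d.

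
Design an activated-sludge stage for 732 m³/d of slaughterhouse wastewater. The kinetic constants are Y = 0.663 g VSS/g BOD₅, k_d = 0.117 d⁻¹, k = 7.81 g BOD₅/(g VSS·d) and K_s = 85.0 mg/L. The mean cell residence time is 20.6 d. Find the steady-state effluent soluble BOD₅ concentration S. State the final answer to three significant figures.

S ≈ 2.81 mg/L

For a completely mixed reactor with recycle the Lawrence–McCarty relation gives S = K_s·(1 + k_d·θ_c) / [θ_c·(Y·k − k_d) − 1] = 85.0 × (1 + 0.117 × 20.6) / [20.6 × (0.663 × 7.81 − 0.117) − 1] = 289.9 / 103.3 = 2.807 mg/L.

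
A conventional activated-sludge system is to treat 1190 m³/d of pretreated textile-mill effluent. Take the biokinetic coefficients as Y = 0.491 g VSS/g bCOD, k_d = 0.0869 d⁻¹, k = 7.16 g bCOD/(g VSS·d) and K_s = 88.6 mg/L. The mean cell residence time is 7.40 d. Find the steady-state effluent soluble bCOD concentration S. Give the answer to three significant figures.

Effluent substrate depends only on kinetics and SRT: S = K_s(1 + k_d θ_c) / [θ_c(Yk − k_d) − 1] = 88.6 × (1 + 0.0869 × 7.40) / [7.40 × (0.491 × 7.16 − 0.0869) − 1] = 145.6 / 24.37 = 5.973 mg/L.

S ≈ 5.97 mg/L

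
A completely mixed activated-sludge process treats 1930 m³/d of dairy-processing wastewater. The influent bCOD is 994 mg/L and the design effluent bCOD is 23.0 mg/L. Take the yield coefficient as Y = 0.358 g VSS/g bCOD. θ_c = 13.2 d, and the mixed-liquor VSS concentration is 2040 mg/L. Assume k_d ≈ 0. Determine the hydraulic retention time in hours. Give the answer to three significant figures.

τ ≈ 54.0 h

With k_d = 0 the design equation reduces to V = Y Q (S₀−S) θ_c / X = 0.358 × 1930 × (994 − 23.0) × 13.2 / 2040 = 4341 m³.
Hydraulic retention time τ = V/Q = 4341 / 1930 = 2.249 d = 53.98 h.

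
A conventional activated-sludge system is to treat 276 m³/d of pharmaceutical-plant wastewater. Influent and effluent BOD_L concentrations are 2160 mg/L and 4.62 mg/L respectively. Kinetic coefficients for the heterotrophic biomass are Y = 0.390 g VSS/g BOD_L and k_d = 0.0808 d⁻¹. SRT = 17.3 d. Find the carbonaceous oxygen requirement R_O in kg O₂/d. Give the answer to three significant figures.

Y_obs = Y / (1 + k_d θ_c) = 0.390 / (1 + 0.0808 × 17.3) = 0.390 / 2.398 = 0.1626.
Substrate removed = Q·(S₀ − S) = 276 m³/d × (2160 − 4.62) g/m³ = 5.95×10^5 g/d = 594.9 kg/d.
P_X = Y_obs·Q·(S₀ − S) = 0.1626 × 594.9 = 96.76 kg VSS/d.
R_O = Q·(S₀ − S) − 1.42·P_X = 594.9 − 1.42 × 96.76 = 457.5 kg O₂/d.

R_O ≈ 457 kg O₂/d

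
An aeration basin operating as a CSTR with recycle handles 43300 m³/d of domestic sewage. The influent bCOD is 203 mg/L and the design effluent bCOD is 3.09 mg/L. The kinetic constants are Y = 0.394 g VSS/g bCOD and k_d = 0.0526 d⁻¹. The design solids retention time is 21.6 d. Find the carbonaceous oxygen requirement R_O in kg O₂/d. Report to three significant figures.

Correct the yield for decay: Y_obs = Y/(1 + k_d θ_c) = 0.394 / (1 + 0.0526 × 21.6) = 0.394 / 2.136 = 0.1844.
Mass of bCOD removed per day: Q(S₀ − S) = 43300 × 199.9 g/m³ = 8656 kg/d.
Net sludge production P_X = 0.1844 × 8656 = 1597 kg VSS/d.
Carbonaceous O₂ demand = substrate oxidised − cell-mass equivalent = 8656 − 1.42 × 1597 = 6389 kg O₂/d.

R_O ≈ 6390 kg O₂/d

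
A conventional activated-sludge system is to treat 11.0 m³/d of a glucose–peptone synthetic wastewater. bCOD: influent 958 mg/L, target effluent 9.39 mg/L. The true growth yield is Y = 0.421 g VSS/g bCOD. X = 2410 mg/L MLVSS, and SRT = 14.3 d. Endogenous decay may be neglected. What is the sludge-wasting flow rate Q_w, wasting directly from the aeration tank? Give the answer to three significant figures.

Q_w ≈ 1.82 m³/d

With k_d = 0 the design equation reduces to V = Y Q (S₀−S) θ_c / X = 0.421 × 11.0 × (958 − 9.39) × 14.3 / 2410 = 26.07 m³.
For wasting at MLVSS concentration, Q_w = V/θ_c = 26.07/14.3 = 1.823 m³/d.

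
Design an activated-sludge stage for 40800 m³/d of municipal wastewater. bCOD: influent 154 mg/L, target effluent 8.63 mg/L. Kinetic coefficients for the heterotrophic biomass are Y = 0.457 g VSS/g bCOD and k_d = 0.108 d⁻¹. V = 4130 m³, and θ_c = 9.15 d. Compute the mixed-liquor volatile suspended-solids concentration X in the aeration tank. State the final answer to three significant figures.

Solving the biomass balance for X: X = Y Q (S₀−S) θ_c / [V (1+k_d θ_c)] = 0.457 × 40800 × (154 − 8.63) × 9.15 / [4130 × (1 + 0.108 × 9.15)] = 3020 mg/L.

X ≈ 3020 mg/L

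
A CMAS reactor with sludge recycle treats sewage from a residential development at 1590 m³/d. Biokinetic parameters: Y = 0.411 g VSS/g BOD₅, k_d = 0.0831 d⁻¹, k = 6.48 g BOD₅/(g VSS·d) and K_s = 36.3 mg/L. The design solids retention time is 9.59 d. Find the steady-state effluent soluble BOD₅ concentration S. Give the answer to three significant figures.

For a completely mixed reactor with recycle the Lawrence–McCarty relation gives S = K_s·(1 + k_d·θ_c) / [θ_c·(Y·k − k_d) − 1] = 36.3 × (1 + 0.0831 × 9.59) / [9.59 × (0.411 × 6.48 − 0.0831) − 1] = 65.23 / 23.74 = 2.747 mg/L.

S ≈ 2.75 mg/L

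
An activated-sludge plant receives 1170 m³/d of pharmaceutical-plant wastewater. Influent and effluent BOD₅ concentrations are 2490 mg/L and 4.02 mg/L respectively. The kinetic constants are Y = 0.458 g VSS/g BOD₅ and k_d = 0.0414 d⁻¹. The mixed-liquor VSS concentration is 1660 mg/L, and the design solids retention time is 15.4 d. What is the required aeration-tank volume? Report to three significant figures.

V ≈ 7550 m³

Steady-state biomass mass balance: V·X·(1 + k_d·θ_c) = Y·Q·(S₀ − S)·θ_c, so V = 0.458 × 1170 × (2490 − 4.02) × 15.4 / [1660 × (1 + 0.0414 × 15.4)] = 2.05×10^7 / 2718 = 7547 m³.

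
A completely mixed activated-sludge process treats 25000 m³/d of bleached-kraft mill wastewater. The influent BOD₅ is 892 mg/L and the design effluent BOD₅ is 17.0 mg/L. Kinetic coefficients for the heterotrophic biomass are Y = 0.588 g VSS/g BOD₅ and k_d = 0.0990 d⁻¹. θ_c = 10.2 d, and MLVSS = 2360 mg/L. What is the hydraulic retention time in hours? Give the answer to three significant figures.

τ ≈ 26.6 h

Rearranging the biomass balance for a CMAS with decay, V = Y·Q·ΔS·θ_c / [X·(1+k_d θ_c)] = 0.588 × 25000 × (892 − 17.0) × 10.2 / [2360 × (1 + 0.0990 × 10.2)] = 1.31×10^8 / 4743 = 27661 m³.
HRT = V/Q = 27661 m³ / 25000 m³·d⁻¹ = 1.106 d × 24 = 26.55 h.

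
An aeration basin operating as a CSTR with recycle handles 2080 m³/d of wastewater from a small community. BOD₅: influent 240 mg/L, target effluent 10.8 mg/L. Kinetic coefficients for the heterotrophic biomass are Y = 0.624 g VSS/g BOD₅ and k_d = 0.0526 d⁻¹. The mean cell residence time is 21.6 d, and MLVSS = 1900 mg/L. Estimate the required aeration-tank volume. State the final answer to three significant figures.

From the SRT design equation V = Y Q (S₀−S) θ_c / [X (1 + k_d θ_c)] = 0.624 × 2080 × (240 − 10.8) × 21.6 / [1900 × (1 + 0.0526 × 21.6)] = 6.43×10^6 / 4059 = 1583 m³.

V ≈ 1580 m³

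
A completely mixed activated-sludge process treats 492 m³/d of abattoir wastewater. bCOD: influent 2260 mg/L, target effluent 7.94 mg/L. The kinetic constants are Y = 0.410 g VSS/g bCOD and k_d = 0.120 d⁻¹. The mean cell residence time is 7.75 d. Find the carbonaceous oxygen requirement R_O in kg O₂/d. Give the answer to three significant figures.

The observed yield is Y_obs = Y/(1 + k_d·θ_c) = 0.410 / (1 + 0.120 × 7.75) = 0.410 / 1.930 = 0.2124 g VSS per g bCOD removed.
Mass of bCOD removed per day: Q(S₀ − S) = 492 × 2252 g/m³ = 1108 kg/d.
Biomass synthesised: P_X = Y_obs × 1108 = 235.4 kg VSS/d.
R_O = Q·(S₀ − S) − 1.42·P_X = 1108 − 1.42 × 235.4 = 773.8 kg O₂/d.

R_O ≈ 774 kg O₂/d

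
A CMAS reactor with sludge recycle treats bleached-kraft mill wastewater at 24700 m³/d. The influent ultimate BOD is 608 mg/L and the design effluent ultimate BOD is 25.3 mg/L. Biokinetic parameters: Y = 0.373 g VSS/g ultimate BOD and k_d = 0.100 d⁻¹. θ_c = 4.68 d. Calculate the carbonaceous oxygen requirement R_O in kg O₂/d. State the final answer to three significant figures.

Correct the yield for decay: Y_obs = Y/(1 + k_d θ_c) = 0.373 / (1 + 0.100 × 4.68) = 0.373 / 1.468 = 0.2541.
Substrate removed = Q·(S₀ − S) = 24700 m³/d × (608 − 25.3) g/m³ = 1.44×10^7 g/d = 14393 kg/d.
Biomass synthesised: P_X = Y_obs × 14393 = 3657 kg VSS/d.
R_O = Q·ΔS − 1.42 P_X = 14393 − 5193 = 9200 kg O₂/d.

R_O ≈ 9200 kg O₂/d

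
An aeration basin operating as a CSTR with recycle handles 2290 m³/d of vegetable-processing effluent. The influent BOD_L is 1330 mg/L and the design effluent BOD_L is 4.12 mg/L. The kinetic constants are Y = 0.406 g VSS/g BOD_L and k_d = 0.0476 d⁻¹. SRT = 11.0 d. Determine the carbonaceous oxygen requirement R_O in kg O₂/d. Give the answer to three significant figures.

R_O ≈ 1890 kg O₂/d

Y_obs = Y / (1 + k_d θ_c) = 0.406 / (1 + 0.0476 × 11.0) = 0.406 / 1.524 = 0.2665.
Mass of BOD_L removed per day: Q(S₀ − S) = 2290 × 1326 g/m³ = 3036 kg/d.
Net sludge production P_X = 0.2665 × 3036 = 809.1 kg VSS/d.
Carbonaceous O₂ demand = substrate oxidised − cell-mass equivalent = 3036 − 1.42 × 809.1 = 1887 kg O₂/d.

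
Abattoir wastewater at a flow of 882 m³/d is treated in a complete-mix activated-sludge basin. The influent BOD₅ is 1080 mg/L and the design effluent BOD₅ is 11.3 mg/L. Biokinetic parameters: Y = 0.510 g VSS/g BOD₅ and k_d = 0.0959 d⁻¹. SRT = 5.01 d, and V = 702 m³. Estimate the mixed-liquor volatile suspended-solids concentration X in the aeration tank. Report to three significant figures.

Solving the biomass balance for X: X = Y Q (S₀−S) θ_c / [V (1+k_d θ_c)] = 0.510 × 882 × (1080 − 11.3) × 5.01 / [702 × (1 + 0.0959 × 5.01)] = 2317 mg/L.

X ≈ 2320 mg/L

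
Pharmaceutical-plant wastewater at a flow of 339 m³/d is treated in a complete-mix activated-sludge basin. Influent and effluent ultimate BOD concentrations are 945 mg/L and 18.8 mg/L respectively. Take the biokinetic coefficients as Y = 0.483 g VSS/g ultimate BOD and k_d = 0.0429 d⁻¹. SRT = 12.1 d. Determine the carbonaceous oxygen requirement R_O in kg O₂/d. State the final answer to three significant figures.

Y_obs = Y / (1 + k_d θ_c) = 0.483 / (1 + 0.0429 × 12.1) = 0.483 / 1.519 = 0.3180.
Q·(S₀ − S) = 339 × (945 − 18.8) × 10⁻³ = 314.0 kg/d removed.
P_X = Y_obs·Q·(S₀ − S) = 0.3180 × 314.0 = 99.83 kg VSS/d.
R_O = Q·ΔS − 1.42 P_X = 314.0 − 141.8 = 172.2 kg O₂/d.

R_O ≈ 172 kg O₂/d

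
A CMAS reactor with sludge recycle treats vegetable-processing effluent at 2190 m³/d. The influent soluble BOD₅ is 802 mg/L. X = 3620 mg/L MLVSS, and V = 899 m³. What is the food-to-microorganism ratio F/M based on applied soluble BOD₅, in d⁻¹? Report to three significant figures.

F/M ≈ 0.540 d⁻¹

F/M = applied load / biomass = Q·S₀/(V·X) = 2190 × 802 / (899.0 × 3620) = 0.5397 d⁻¹.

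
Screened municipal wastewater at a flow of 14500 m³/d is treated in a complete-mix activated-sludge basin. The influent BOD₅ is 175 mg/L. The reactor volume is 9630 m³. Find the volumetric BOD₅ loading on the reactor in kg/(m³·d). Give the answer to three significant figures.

Applied BOD₅ load per unit volume = Q·S₀/V = (14500 × 175/1000)/9630 = 0.2635 kg BOD₅·m⁻³·d⁻¹.

L_v ≈ 0.263 kg BOD₅/(m³·d)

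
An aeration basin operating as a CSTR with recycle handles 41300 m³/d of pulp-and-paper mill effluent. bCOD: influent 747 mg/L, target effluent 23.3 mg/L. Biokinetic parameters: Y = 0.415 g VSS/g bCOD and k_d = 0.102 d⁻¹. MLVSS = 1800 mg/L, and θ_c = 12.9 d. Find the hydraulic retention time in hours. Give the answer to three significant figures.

Rearranging the biomass balance for a CMAS with decay, V = Y·Q·ΔS·θ_c / [X·(1+k_d θ_c)] = 0.415 × 41300 × (747 − 23.3) × 12.9 / [1800 × (1 + 0.102 × 12.9)] = 1.6×10^8 / 4168 = 38386 m³.
HRT = V/Q = 38386 m³ / 41300 m³·d⁻¹ = 0.9294 d × 24 = 22.31 h.

τ ≈ 22.3 h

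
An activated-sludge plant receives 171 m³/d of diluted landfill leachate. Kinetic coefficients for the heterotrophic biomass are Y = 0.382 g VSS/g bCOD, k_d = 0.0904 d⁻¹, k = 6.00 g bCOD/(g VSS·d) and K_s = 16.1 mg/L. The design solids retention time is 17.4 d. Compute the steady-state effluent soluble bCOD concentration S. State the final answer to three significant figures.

For a completely mixed reactor with recycle the Lawrence–McCarty relation gives S = K_s·(1 + k_d·θ_c) / [θ_c·(Y·k − k_d) − 1] = 16.1 × (1 + 0.0904 × 17.4) / [17.4 × (0.382 × 6.00 − 0.0904) − 1] = 41.42 / 37.31 = 1.110 mg/L.

S ≈ 1.11 mg/L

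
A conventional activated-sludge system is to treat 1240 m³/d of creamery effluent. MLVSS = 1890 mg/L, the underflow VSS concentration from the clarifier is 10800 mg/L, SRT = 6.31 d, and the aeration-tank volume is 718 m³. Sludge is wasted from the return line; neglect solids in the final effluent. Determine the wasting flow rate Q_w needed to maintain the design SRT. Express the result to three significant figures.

θ_c = V·X/(Q_w·X_r) when wasting from the recycle, so Q_w = V·X/(θ_c·X_r) = 718.0 × 1890 / (6.31 × 10800) = 19.91 m³/d.

Q_w ≈ 19.9 m³/d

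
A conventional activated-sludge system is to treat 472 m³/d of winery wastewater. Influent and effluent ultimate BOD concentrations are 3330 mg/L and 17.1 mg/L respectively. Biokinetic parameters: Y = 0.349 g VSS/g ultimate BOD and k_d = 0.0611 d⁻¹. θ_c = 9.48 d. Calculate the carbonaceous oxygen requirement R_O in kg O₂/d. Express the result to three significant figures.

R_O ≈ 1070 kg O₂/d

Observed yield with endogenous decay: Y_obs = Y / (1 + k_d·θ_c) = 0.349 / (1 + 0.0611 × 9.48) = 0.349 / 1.579 = 0.2210 g VSS/g ultimate BOD.
ΔS = 3330 − 17.1 = 3313 mg/L, so the substrate removal rate is 472 × 3313/1000 = 1564 kg ultimate BOD/d.
Biomass synthesised: P_X = Y_obs × 1564 = 345.6 kg VSS/d.
R_O = Q·ΔS − 1.42 P_X = 1564 − 490.7 = 1073 kg O₂/d.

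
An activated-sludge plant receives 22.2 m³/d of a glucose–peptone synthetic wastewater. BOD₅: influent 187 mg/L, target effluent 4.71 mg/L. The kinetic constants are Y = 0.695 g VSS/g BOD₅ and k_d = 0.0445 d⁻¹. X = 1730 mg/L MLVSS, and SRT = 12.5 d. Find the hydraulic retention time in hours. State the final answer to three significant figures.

Rearranging the biomass balance for a CMAS with decay, V = Y·Q·ΔS·θ_c / [X·(1+k_d θ_c)] = 0.695 × 22.2 × (187 − 4.71) × 12.5 / [1730 × (1 + 0.0445 × 12.5)] = 3.52×10^4 / 2692 = 13.06 m³.
τ = V/Q = 13.06/22.2 = 0.5882 d, or 14.12 h.

τ ≈ 14.1 h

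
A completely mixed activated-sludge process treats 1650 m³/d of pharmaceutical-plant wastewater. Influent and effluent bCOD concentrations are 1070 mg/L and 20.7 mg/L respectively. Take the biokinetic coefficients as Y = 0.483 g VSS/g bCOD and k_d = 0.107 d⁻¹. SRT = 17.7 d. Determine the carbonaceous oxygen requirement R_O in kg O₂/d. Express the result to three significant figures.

R_O ≈ 1320 kg O₂/d

The observed yield is Y_obs = Y/(1 + k_d·θ_c) = 0.483 / (1 + 0.107 × 17.7) = 0.483 / 2.894 = 0.1669 g VSS per g bCOD removed.
Substrate removed = Q·(S₀ − S) = 1650 m³/d × (1070 − 20.7) g/m³ = 1.73×10^6 g/d = 1731 kg/d.
Net sludge production P_X = 0.1669 × 1731 = 289.0 kg VSS/d.
R_O = Q·(S₀ − S) − 1.42·P_X = 1731 − 1.42 × 289.0 = 1321 kg O₂/d.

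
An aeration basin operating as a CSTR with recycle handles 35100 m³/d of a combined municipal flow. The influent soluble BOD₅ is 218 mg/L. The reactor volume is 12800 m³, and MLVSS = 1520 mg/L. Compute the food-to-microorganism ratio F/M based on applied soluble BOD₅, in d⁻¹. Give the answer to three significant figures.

F/M = Q·S₀ / (V·X) = 35100 × 218 / (12800 × 1520) = 0.3933 g soluble BOD₅·(g VSS·d)⁻¹.

F/M ≈ 0.393 d⁻¹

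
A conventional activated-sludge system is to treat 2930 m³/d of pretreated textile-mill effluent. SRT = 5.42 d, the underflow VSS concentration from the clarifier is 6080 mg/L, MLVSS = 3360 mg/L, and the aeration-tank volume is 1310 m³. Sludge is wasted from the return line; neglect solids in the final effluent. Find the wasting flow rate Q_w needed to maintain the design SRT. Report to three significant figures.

Wasting from the return line (neglecting effluent solids): Q_w = V·X / (θ_c·X_r) = 1310 × 3360 / (5.42 × 6080) = 133.6 m³/d.

Q_w ≈ 134 m³/d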